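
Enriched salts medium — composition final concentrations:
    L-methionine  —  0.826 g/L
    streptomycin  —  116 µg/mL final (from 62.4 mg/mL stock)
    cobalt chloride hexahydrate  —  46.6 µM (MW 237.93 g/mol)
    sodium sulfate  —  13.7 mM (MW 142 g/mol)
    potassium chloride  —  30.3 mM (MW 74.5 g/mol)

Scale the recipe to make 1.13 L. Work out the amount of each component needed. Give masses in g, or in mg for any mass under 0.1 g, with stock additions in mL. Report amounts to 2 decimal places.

L-methionine 0.93 g; streptomycin 2.10 mL; cobalt chloride hexahydrate 12.53 mg; sodium sulfate 2.20 g; potassium chloride 2.55 g

Working volume: 1.13 L.
L-methionine: 0.826 g/L × 1.13 L = 0.93 g
streptomycin: V = C2·V2/C1 = 116 µg/mL × 1130 mL ÷ 62400 µg/mL = 2.10 mL
cobalt chloride hexahydrate: 46.6 µmol/L × 237.93 g/mol × 1.13 L ÷ 1000 = 12.53 mg
sodium sulfate: 13.7 mmol/L × 142 g/mol × 1.13 L ÷ 1000 = 2.20 g
potassium chloride: 30.3 mmol/L × 74.5 g/mol × 1.13 L ÷ 1000 = 2.55 g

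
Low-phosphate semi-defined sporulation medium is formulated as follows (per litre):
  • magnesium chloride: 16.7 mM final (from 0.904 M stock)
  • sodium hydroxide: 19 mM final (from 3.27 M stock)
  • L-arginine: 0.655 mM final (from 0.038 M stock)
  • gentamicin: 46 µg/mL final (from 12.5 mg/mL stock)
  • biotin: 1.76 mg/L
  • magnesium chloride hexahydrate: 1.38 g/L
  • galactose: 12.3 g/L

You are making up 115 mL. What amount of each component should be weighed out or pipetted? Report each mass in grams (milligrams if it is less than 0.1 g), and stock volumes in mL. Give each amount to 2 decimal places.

magnesium chloride 2.12 mL; sodium hydroxide 0.67 mL; L-arginine 1.98 mL; gentamicin 0.42 mL; biotin 0.20 mg; magnesium chloride hexahydrate 0.16 g; galactose 1.41 g

Scale factor relative to 1 L: 0.115.
magnesium chloride: dilute stock: 16.7 mM × 115 mL ÷ 904 mM = 2.12 mL
sodium hydroxide: C1V1 = C2V2 → 19 mM × 115 mL ÷ 3270 mM = 0.67 mL
L-arginine: C1V1 = C2V2 → 0.655 mM × 115 mL ÷ 38 mM = 1.98 mL
gentamicin: C1V1 = C2V2 → 46 µg/mL × 115 mL ÷ 12500 µg/mL = 0.42 mL
biotin: 1.76 mg/L × 0.115 L = 0.20 mg
magnesium chloride hexahydrate: 1.38 g/L × 0.115 L = 0.16 g
galactose: 12.3 g/L × 0.115 L = 1.41 g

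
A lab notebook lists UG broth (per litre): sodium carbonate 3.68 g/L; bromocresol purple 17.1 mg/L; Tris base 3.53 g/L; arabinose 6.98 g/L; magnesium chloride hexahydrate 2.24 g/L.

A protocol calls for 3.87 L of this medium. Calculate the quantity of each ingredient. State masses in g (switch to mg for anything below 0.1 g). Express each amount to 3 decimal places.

sodium carbonate 14.242 g; bromocresol purple 66.177 mg; Tris base 13.661 g; arabinose 27.013 g; magnesium chloride hexahydrate 8.669 g

Working volume: 3.87 L.
sodium carbonate: 3.68 g/L × 3.87 L = 14.242 g
bromocresol purple: 17.1 mg/L × 3.87 L = 66.177 mg
Tris base: 3.53 g/L × 3.87 L = 13.661 g
arabinose: 6.98 g/L × 3.87 L = 27.013 g
magnesium chloride hexahydrate: 2.24 g/L × 3.87 L = 8.669 g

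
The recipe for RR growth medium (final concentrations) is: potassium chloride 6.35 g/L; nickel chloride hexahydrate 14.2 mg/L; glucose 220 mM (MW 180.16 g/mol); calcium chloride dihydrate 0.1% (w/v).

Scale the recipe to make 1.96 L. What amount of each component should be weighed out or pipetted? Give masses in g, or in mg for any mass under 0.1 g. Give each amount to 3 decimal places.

Working volume: 1.96 L.
potassium chloride: 6.35 g/L × 1.96 L = 12.446 g
nickel chloride hexahydrate: 14.2 mg/L × 1.96 L = 27.832 mg
glucose: 220 mmol/L × 180.16 g/mol × 1.96 L ÷ 1000 = 77.685 g
calcium chloride dihydrate: 0.1% w/v = 1 g/L → 1 × 1.96 L = 1.960 g

potassium chloride 12.446 g; nickel chloride hexahydrate 27.832 mg; glucose 77.685 g; calcium chloride dihydrate 1.960 g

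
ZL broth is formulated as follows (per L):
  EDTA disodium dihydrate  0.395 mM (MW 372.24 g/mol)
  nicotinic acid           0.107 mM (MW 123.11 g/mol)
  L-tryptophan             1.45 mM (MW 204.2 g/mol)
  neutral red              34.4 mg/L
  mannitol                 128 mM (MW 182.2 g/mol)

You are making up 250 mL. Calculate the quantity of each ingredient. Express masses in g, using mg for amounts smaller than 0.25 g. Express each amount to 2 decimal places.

EDTA disodium dihydrate 36.76 mg; nicotinic acid 3.29 mg; L-tryptophan 74.02 mg; neutral red 8.60 mg; mannitol 5.83 g

Scale factor relative to 1 L: 0.25.
EDTA disodium dihydrate: 0.395 mmol/L × 372.24 mg/mmol × 0.25 L = 36.76 mg
nicotinic acid: 0.107 mmol/L × 123.11 mg/mmol × 0.25 L = 3.29 mg
L-tryptophan: 1.45 mmol/L × 204.2 mg/mmol × 0.25 L = 74.02 mg
neutral red: 34.4 mg/L × 0.25 L = 8.60 mg
mannitol: 128 mmol/L × 182.2 g/mol × 0.25 L ÷ 1000 = 5.83 g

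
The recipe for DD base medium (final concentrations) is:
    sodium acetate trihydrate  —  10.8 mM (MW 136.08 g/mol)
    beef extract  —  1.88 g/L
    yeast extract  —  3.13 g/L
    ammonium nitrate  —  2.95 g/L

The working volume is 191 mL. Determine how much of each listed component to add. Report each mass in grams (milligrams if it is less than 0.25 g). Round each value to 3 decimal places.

Scale factor relative to 1 L: 0.191.
sodium acetate trihydrate: 10.8 mmol/L × 136.08 g/mol × 0.191 L ÷ 1000 = 0.281 g
beef extract: 1.88 g/L × 0.191 L = 0.359 g
yeast extract: 3.13 g/L × 0.191 L = 0.598 g
ammonium nitrate: 2.95 g/L × 0.191 L = 0.563 g

sodium acetate trihydrate 0.281 g; beef extract 0.359 g; yeast extract 0.598 g; ammonium nitrate 0.563 g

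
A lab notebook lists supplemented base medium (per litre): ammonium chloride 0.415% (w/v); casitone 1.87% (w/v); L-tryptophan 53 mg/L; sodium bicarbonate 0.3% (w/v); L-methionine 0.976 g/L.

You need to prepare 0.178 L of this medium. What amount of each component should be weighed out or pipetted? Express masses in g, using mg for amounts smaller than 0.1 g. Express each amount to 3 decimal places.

Working volume: 0.178 L.
ammonium chloride: 0.415% w/v = 4.15 g/L → 4.15 × 0.178 L = 0.739 g
casitone: 1.87% w/v = 18.7 g/L → 18.7 × 0.178 L = 3.329 g
L-tryptophan: 53 mg/L × 0.178 L = 9.434 mg
sodium bicarbonate: 0.3 g per 100 mL × 178 mL ÷ 100 = 0.534 g
L-methionine: 0.976 g/L × 0.178 L = 0.174 g

ammonium chloride 0.739 g; casitone 3.329 g; L-tryptophan 9.434 mg; sodium bicarbonate 0.534 g; L-methionine 0.174 g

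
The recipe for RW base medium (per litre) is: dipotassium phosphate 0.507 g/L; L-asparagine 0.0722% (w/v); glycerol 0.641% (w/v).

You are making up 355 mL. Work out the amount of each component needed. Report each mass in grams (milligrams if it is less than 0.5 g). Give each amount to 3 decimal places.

Scale factor relative to 1 L: 0.355.
dipotassium phosphate: 0.507 g/L × 0.355 L = 0.179985 g = 179.985 mg
L-asparagine: 0.0722% w/v = 0.722 g/L → 0.722 × 0.355 L = 0.25631 g = 256.310 mg
glycerol: 0.641% w/v = 6.41 g/L → 6.41 × 0.355 L = 2.276 g

dipotassium phosphate 179.985 mg; L-asparagine 256.310 mg; glycerol 2.276 g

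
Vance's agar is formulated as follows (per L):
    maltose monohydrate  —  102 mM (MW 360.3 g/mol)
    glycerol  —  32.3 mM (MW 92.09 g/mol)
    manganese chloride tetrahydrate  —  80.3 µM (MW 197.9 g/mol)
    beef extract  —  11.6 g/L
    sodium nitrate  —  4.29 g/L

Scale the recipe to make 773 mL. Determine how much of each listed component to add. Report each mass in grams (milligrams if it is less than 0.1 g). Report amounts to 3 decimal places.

Target volume = 773 mL = 0.773 L.
maltose monohydrate: 102 mmol/L × 360.3 g/mol × 0.773 L ÷ 1000 = 28.408 g
glycerol: 32.3 mmol/L × 92.09 g/mol × 0.773 L ÷ 1000 = 2.299 g
manganese chloride tetrahydrate: 80.3 µmol/L × 197.9 g/mol × 0.773 L ÷ 1000 = 12.284 mg
beef extract: 11.6 g/L × 0.773 L = 8.967 g
sodium nitrate: 4.29 g/L × 0.773 L = 3.316 g

maltose monohydrate 28.408 g; glycerol 2.299 g; manganese chloride tetrahydrate 12.284 mg; beef extract 8.967 g; sodium nitrate 3.316 g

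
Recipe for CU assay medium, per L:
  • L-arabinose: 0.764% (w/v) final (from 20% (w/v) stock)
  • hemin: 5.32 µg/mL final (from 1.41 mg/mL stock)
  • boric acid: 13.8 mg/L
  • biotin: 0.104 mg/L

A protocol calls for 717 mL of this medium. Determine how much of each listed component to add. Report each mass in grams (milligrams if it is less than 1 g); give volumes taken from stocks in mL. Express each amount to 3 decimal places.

Working volume: 717 mL = 0.717 L.
L-arabinose: dilute stock: 0.764% ÷ 20% × 717 mL = 27.389 mL
hemin: V = C2·V2/C1 = 5.32 µg/mL × 717 mL ÷ 1410 µg/mL = 2.705 mL
boric acid: 13.8 mg/L × 0.717 L = 9.895 mg
biotin: 0.104 mg/L × 0.717 L = 0.075 mg

L-arabinose 27.389 mL; hemin 2.705 mL; boric acid 9.895 mg; biotin 0.075 mg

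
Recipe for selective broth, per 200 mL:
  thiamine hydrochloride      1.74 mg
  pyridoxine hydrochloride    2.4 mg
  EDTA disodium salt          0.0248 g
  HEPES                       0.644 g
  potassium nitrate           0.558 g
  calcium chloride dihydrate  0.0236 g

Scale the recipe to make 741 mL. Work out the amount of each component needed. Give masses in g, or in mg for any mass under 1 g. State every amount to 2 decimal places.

thiamine hydrochloride 6.45 mg; pyridoxine hydrochloride 8.89 mg; EDTA disodium salt 91.88 mg; HEPES 2.39 g; potassium nitrate 2.07 g; calcium chloride dihydrate 87.44 mg

Scale factor = 741 mL / 200 mL = 3.705.
thiamine hydrochloride: 1.74 mg × (741 mL / 200 mL) = 6.45 mg
pyridoxine hydrochloride: 2.4 mg × (741 mL / 200 mL) = 8.89 mg
EDTA disodium salt: 0.0248 g × (741 mL / 200 mL) = 0.091884 g = 91.88 mg
HEPES: 0.644 g × (741 mL / 200 mL) = 2.39 g
potassium nitrate: 0.558 g × (741 mL / 200 mL) = 2.07 g
calcium chloride dihydrate: 0.0236 g × (741 mL / 200 mL) = 0.087438 g = 87.44 mg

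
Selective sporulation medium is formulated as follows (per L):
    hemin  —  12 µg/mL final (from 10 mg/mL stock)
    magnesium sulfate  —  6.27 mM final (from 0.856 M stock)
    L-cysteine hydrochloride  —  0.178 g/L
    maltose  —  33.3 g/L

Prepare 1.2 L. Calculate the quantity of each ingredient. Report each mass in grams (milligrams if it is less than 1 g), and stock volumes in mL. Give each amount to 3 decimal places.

Working volume: 1.2 L.
hemin: C1V1 = C2V2 → 12 µg/mL × 1200 mL ÷ 10000 µg/mL = 1.440 mL
magnesium sulfate: V = C2·V2/C1 = 6.27 mM × 1200 mL ÷ 856 mM = 8.790 mL
L-cysteine hydrochloride: 0.178 g/L × 1.2 L = 0.2136 g = 213.600 mg
maltose: 33.3 g/L × 1.2 L = 39.960 g

hemin 1.440 mL; magnesium sulfate 8.790 mL; L-cysteine hydrochloride 213.600 mg; maltose 39.960 g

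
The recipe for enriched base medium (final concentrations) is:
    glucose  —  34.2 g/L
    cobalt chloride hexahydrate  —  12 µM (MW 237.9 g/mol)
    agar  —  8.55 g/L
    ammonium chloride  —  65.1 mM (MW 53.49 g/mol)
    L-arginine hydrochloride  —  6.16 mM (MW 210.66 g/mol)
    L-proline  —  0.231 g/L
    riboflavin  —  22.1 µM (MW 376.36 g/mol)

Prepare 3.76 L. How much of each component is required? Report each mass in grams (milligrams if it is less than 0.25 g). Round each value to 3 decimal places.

glucose 128.592 g; cobalt chloride hexahydrate 10.734 mg; agar 32.148 g; ammonium chloride 13.093 g; L-arginine hydrochloride 4.879 g; L-proline 0.869 g; riboflavin 31.274 mg

Scale factor relative to 1 L: 3.76.
glucose: 34.2 g/L × 3.76 L = 128.592 g
cobalt chloride hexahydrate: 12 µmol/L × 237.9 g/mol × 3.76 L ÷ 1000 = 10.734 mg
agar: 8.55 g/L × 3.76 L = 32.148 g
ammonium chloride: 65.1 mmol/L × 53.49 g/mol × 3.76 L ÷ 1000 = 13.093 g
L-arginine hydrochloride: 6.16 mmol/L × 210.66 g/mol × 3.76 L ÷ 1000 = 4.879 g
L-proline: 0.231 g/L × 3.76 L = 0.869 g
riboflavin: 22.1 µmol/L × 376.36 g/mol × 3.76 L ÷ 1000 = 31.274 mg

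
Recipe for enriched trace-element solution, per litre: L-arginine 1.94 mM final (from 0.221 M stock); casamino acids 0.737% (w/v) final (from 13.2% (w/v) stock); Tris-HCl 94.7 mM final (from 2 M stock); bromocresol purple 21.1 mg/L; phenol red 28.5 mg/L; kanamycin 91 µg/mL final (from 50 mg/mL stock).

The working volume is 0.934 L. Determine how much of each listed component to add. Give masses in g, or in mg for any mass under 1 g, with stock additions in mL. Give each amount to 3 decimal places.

Scale factor relative to 1 L: 0.934.
L-arginine: C1V1 = C2V2 → 1.94 mM × 934 mL ÷ 221 mM = 8.199 mL
casamino acids: V = C2·V2/C1 = 0.737% ÷ 13.2% × 934 mL = 52.148 mL
Tris-HCl: C1V1 = C2V2 → 94.7 mM × 934 mL ÷ 2000 mM = 44.225 mL
bromocresol purple: 21.1 mg/L × 0.934 L = 19.707 mg
phenol red: 28.5 mg/L × 0.934 L = 26.619 mg
kanamycin: C1V1 = C2V2 → 91 µg/mL × 934 mL ÷ 50000 µg/mL = 1.700 mL

L-arginine 8.199 mL; casamino acids 52.148 mL; Tris-HCl 44.225 mL; bromocresol purple 19.707 mg; phenol red 26.619 mg; kanamycin 1.700 mL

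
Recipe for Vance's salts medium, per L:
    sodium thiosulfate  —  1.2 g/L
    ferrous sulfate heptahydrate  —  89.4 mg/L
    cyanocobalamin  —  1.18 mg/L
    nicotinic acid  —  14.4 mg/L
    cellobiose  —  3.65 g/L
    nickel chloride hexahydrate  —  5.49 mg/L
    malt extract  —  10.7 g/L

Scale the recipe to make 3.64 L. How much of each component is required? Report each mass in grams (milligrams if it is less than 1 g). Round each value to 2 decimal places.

Working volume: 3.64 L.
sodium thiosulfate: 1.2 g/L × 3.64 L = 4.37 g
ferrous sulfate heptahydrate: 89.4 mg/L × 3.64 L = 325.42 mg
cyanocobalamin: 1.18 mg/L × 3.64 L = 4.30 mg
nicotinic acid: 14.4 mg/L × 3.64 L = 52.42 mg
cellobiose: 3.65 g/L × 3.64 L = 13.29 g
nickel chloride hexahydrate: 5.49 mg/L × 3.64 L = 19.98 mg
malt extract: 10.7 g/L × 3.64 L = 38.95 g

sodium thiosulfate 4.37 g; ferrous sulfate heptahydrate 325.42 mg; cyanocobalamin 4.30 mg; nicotinic acid 52.42 mg; cellobiose 13.29 g; nickel chloride hexahydrate 19.98 mg; malt extract 38.95 g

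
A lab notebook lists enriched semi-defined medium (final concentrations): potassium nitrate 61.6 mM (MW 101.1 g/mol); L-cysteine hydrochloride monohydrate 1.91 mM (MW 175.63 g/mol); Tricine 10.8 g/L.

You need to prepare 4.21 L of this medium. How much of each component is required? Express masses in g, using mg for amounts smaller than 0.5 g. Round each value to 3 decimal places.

Scale factor relative to 1 L: 4.21.
potassium nitrate: 61.6 mmol/L × 101.1 g/mol × 4.21 L ÷ 1000 = 26.219 g
L-cysteine hydrochloride monohydrate: 1.91 mmol/L × 175.63 g/mol × 4.21 L ÷ 1000 = 1.412 g
Tricine: 10.8 g/L × 4.21 L = 45.468 g

potassium nitrate 26.219 g; L-cysteine hydrochloride monohydrate 1.412 g; Tricine 45.468 g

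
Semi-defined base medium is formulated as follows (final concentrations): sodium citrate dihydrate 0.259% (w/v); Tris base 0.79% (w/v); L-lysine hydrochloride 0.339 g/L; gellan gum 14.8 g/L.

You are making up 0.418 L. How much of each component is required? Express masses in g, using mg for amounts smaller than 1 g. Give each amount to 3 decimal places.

Working volume: 0.418 L.
sodium citrate dihydrate: 0.259 g per 100 mL × 418 mL ÷ 100 = 1.083 g
Tris base: 0.79 g per 100 mL × 418 mL ÷ 100 = 3.302 g
L-lysine hydrochloride: 0.339 g/L × 0.418 L = 0.141702 g = 141.702 mg
gellan gum: 14.8 g/L × 0.418 L = 6.186 g

sodium citrate dihydrate 1.083 g; Tris base 3.302 g; L-lysine hydrochloride 141.702 mg; gellan gum 6.186 g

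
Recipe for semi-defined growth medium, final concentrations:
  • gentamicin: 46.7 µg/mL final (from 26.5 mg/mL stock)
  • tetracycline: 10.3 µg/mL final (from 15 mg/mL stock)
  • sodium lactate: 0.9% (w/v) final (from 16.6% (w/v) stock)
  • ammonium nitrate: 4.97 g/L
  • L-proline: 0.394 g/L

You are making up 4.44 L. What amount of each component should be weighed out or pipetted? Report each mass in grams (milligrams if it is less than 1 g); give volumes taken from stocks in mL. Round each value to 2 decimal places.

gentamicin 7.82 mL; tetracycline 3.05 mL; sodium lactate 240.72 mL; ammonium nitrate 22.07 g; L-proline 1.75 g

Working volume: 4.44 L.
gentamicin: V = C2·V2/C1 = 46.7 µg/mL × 4440 mL ÷ 26500 µg/mL = 7.82 mL
tetracycline: dilute stock: 10.3 µg/mL × 4440 mL ÷ 15000 µg/mL = 3.05 mL
sodium lactate: V = C2·V2/C1 = 0.9% ÷ 16.6% × 4440 mL = 240.72 mL
ammonium nitrate: 4.97 g/L × 4.44 L = 22.07 g
L-proline: 0.394 g/L × 4.44 L = 1.75 g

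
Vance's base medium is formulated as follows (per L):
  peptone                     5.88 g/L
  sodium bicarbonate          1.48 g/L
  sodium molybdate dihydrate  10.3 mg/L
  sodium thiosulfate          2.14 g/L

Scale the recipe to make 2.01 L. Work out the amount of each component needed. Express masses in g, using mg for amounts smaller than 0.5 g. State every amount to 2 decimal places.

peptone 11.82 g; sodium bicarbonate 2.97 g; sodium molybdate dihydrate 20.70 mg; sodium thiosulfate 4.30 g

Scale factor relative to 1 L: 2.01.
peptone: 5.88 g/L × 2.01 L = 11.82 g
sodium bicarbonate: 1.48 g/L × 2.01 L = 2.97 g
sodium molybdate dihydrate: 10.3 mg/L × 2.01 L = 20.70 mg
sodium thiosulfate: 2.14 g/L × 2.01 L = 4.30 g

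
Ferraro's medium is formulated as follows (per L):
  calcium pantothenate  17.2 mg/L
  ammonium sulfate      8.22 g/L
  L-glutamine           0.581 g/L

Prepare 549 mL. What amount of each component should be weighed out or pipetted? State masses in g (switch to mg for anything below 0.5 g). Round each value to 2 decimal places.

Target volume = 549 mL = 0.549 L.
calcium pantothenate: 17.2 mg/L × 0.549 L = 9.44 mg
ammonium sulfate: 8.22 g/L × 0.549 L = 4.51 g
L-glutamine: 0.581 g/L × 0.549 L = 0.318969 g = 318.97 mg

calcium pantothenate 9.44 mg; ammonium sulfate 4.51 g; L-glutamine 318.97 mg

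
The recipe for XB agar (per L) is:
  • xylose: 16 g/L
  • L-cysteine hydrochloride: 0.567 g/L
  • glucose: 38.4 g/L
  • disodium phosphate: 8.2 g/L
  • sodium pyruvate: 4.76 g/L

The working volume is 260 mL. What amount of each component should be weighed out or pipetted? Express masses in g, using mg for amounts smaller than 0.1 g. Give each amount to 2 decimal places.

xylose 4.16 g; L-cysteine hydrochloride 0.15 g; glucose 9.98 g; disodium phosphate 2.13 g; sodium pyruvate 1.24 g

Scale factor relative to 1 L: 0.26.
xylose: 16 g/L × 0.26 L = 4.16 g
L-cysteine hydrochloride: 0.567 g/L × 0.26 L = 0.15 g
glucose: 38.4 g/L × 0.26 L = 9.98 g
disodium phosphate: 8.2 g/L × 0.26 L = 2.13 g
sodium pyruvate: 4.76 g/L × 0.26 L = 1.24 g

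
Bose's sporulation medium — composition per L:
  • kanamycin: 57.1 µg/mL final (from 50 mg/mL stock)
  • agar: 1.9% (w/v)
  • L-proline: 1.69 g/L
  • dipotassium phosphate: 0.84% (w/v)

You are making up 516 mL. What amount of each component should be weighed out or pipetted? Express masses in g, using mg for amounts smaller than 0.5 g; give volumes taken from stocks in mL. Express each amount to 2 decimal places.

kanamycin 0.59 mL; agar 9.80 g; L-proline 0.87 g; dipotassium phosphate 4.33 g

Scale factor relative to 1 L: 0.516.
kanamycin: dilute stock: 57.1 µg/mL × 516 mL ÷ 50000 µg/mL = 0.59 mL
agar: 1.9% w/v = 19 g/L → 19 × 0.516 L = 9.80 g
L-proline: 1.69 g/L × 0.516 L = 0.87 g
dipotassium phosphate: 0.84% w/v = 8.4 g/L → 8.4 × 0.516 L = 4.33 g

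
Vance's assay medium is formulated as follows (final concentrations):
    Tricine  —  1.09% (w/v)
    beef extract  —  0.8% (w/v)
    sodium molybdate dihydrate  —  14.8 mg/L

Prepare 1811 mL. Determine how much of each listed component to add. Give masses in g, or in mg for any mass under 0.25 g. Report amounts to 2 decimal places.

Working volume: 1811 mL = 1.811 L.
Tricine: 1.09 g per 100 mL × 1811 mL ÷ 100 = 19.74 g
beef extract: 0.8% w/v = 8 g/L → 8 × 1.811 L = 14.49 g
sodium molybdate dihydrate: 14.8 mg/L × 1.811 L = 26.80 mg

Tricine 19.74 g; beef extract 14.49 g; sodium molybdate dihydrate 26.80 mg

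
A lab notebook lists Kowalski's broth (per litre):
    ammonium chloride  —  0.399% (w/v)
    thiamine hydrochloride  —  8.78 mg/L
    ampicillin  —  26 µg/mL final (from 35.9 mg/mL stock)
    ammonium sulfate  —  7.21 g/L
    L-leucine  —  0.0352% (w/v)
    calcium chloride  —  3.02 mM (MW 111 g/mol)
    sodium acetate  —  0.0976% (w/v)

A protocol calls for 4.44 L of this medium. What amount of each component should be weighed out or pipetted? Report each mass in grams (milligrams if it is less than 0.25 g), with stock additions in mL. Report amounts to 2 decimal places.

Working volume: 4.44 L.
ammonium chloride: 0.399 g per 100 mL × 4440 mL ÷ 100 = 17.72 g
thiamine hydrochloride: 8.78 mg/L × 4.44 L = 38.98 mg
ampicillin: dilute stock: 26 µg/mL × 4440 mL ÷ 35900 µg/mL = 3.22 mL
ammonium sulfate: 7.21 g/L × 4.44 L = 32.01 g
L-leucine: 0.0352 g per 100 mL × 4440 mL ÷ 100 = 1.56 g
calcium chloride: 3.02 mmol/L × 111 g/mol × 4.44 L ÷ 1000 = 1.49 g
sodium acetate: 0.0976 g per 100 mL × 4440 mL ÷ 100 = 4.33 g

ammonium chloride 17.72 g; thiamine hydrochloride 38.98 mg; ampicillin 3.22 mL; ammonium sulfate 32.01 g; L-leucine 1.56 g; calcium chloride 1.49 g; sodium acetate 4.33 g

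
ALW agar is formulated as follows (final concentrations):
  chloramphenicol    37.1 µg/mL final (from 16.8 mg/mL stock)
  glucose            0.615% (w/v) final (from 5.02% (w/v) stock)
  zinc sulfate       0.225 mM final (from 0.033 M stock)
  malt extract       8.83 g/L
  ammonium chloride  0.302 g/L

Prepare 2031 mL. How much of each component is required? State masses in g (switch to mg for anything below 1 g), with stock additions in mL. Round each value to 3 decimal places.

Target volume = 2031 mL = 2.031 L.
chloramphenicol: V = C2·V2/C1 = 37.1 µg/mL × 2031 mL ÷ 16800 µg/mL = 4.485 mL
glucose: V = C2·V2/C1 = 0.615% ÷ 5.02% × 2031 mL = 248.818 mL
zinc sulfate: dilute stock: 0.225 mM × 2031 mL ÷ 33 mM = 13.848 mL
malt extract: 8.83 g/L × 2.031 L = 17.934 g
ammonium chloride: 0.302 g/L × 2.031 L = 0.613362 g = 613.362 mg

chloramphenicol 4.485 mL; glucose 248.818 mL; zinc sulfate 13.848 mL; malt extract 17.934 g; ammonium chloride 613.362 mg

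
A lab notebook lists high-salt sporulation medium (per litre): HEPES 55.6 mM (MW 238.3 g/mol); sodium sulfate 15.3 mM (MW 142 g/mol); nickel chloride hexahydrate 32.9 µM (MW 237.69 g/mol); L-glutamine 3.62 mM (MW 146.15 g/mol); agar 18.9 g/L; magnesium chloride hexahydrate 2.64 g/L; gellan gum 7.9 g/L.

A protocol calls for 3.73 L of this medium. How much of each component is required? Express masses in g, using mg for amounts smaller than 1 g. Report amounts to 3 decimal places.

HEPES 49.421 g; sodium sulfate 8.104 g; nickel chloride hexahydrate 29.169 mg; L-glutamine 1.973 g; agar 70.497 g; magnesium chloride hexahydrate 9.847 g; gellan gum 29.467 g

Scale factor relative to 1 L: 3.73.
HEPES: 55.6 mmol/L × 238.3 g/mol × 3.73 L ÷ 1000 = 49.421 g
sodium sulfate: 15.3 mmol/L × 142 g/mol × 3.73 L ÷ 1000 = 8.104 g
nickel chloride hexahydrate: 32.9 µmol/L × 237.69 g/mol × 3.73 L ÷ 1000 = 29.169 mg
L-glutamine: 3.62 mmol/L × 146.15 g/mol × 3.73 L ÷ 1000 = 1.973 g
agar: 18.9 g/L × 3.73 L = 70.497 g
magnesium chloride hexahydrate: 2.64 g/L × 3.73 L = 9.847 g
gellan gum: 7.9 g/L × 3.73 L = 29.467 g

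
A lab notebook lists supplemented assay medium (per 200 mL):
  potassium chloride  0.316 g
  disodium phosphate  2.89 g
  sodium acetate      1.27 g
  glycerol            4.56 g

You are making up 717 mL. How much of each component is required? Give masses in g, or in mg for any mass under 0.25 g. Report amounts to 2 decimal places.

Ratio of target to recipe volume: 717 / 200 = 3.585.
potassium chloride: 0.316 g × (717 mL / 200 mL) = 1.13 g
disodium phosphate: 2.89 g × (717 mL / 200 mL) = 10.36 g
sodium acetate: 1.27 g × (717 mL / 200 mL) = 4.55 g
glycerol: 4.56 g × (717 mL / 200 mL) = 16.35 g

potassium chloride 1.13 g; disodium phosphate 10.36 g; sodium acetate 4.55 g; glycerol 16.35 g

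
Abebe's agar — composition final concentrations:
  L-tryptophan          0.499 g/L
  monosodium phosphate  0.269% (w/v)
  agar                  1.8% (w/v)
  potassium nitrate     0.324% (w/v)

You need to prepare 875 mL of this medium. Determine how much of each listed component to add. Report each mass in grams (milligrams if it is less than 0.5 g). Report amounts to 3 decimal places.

L-tryptophan 436.625 mg; monosodium phosphate 2.354 g; agar 15.750 g; potassium nitrate 2.835 g

Scale factor relative to 1 L: 0.875.
L-tryptophan: 0.499 g/L × 0.875 L = 0.436625 g = 436.625 mg
monosodium phosphate: 0.269% w/v = 2.69 g/L → 2.69 × 0.875 L = 2.354 g
agar: 1.8 g per 100 mL × 875 mL ÷ 100 = 15.750 g
potassium nitrate: 0.324% w/v = 3.24 g/L → 3.24 × 0.875 L = 2.835 g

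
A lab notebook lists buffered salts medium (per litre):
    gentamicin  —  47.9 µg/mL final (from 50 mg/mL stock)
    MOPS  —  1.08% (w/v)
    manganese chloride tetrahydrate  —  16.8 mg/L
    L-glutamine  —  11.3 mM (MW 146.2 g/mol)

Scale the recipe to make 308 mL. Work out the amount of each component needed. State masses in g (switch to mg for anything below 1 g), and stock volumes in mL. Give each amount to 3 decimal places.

gentamicin 0.295 mL; MOPS 3.326 g; manganese chloride tetrahydrate 5.174 mg; L-glutamine 508.834 mg

Scale factor relative to 1 L: 0.308.
gentamicin: C1V1 = C2V2 → 47.9 µg/mL × 308 mL ÷ 50000 µg/mL = 0.295 mL
MOPS: 1.08 g per 100 mL × 308 mL ÷ 100 = 3.326 g
manganese chloride tetrahydrate: 16.8 mg/L × 0.308 L = 5.174 mg
L-glutamine: 11.3 mmol/L × 146.2 mg/mmol × 0.308 L = 508.834 mg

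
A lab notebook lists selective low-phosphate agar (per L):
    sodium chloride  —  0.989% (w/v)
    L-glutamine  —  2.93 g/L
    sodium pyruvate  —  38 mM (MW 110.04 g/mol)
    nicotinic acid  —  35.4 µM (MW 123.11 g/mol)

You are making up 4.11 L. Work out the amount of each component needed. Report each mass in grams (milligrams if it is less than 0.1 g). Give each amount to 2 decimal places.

sodium chloride 40.65 g; L-glutamine 12.04 g; sodium pyruvate 17.19 g; nicotinic acid 17.91 mg

Working volume: 4.11 L.
sodium chloride: 0.989 g per 100 mL × 4110 mL ÷ 100 = 40.65 g
L-glutamine: 2.93 g/L × 4.11 L = 12.04 g
sodium pyruvate: 38 mmol/L × 110.04 g/mol × 4.11 L ÷ 1000 = 17.19 g
nicotinic acid: 35.4 µmol/L × 123.11 g/mol × 4.11 L ÷ 1000 = 17.91 mg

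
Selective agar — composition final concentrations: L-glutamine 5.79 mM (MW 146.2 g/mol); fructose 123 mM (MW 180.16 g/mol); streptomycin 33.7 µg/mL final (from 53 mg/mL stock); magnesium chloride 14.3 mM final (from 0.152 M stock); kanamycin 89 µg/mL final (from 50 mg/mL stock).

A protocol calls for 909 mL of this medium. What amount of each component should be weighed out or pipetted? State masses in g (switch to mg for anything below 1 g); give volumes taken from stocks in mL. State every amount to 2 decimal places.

L-glutamine 769.47 mg; fructose 20.14 g; streptomycin 0.58 mL; magnesium chloride 85.52 mL; kanamycin 1.62 mL

Working volume: 909 mL = 0.909 L.
L-glutamine: 5.79 mmol/L × 146.2 mg/mmol × 0.909 L = 769.47 mg
fructose: 123 mmol/L × 180.16 g/mol × 0.909 L ÷ 1000 = 20.14 g
streptomycin: C1V1 = C2V2 → 33.7 µg/mL × 909 mL ÷ 53000 µg/mL = 0.58 mL
magnesium chloride: dilute stock: 14.3 mM × 909 mL ÷ 152 mM = 85.52 mL
kanamycin: dilute stock: 89 µg/mL × 909 mL ÷ 50000 µg/mL = 1.62 mL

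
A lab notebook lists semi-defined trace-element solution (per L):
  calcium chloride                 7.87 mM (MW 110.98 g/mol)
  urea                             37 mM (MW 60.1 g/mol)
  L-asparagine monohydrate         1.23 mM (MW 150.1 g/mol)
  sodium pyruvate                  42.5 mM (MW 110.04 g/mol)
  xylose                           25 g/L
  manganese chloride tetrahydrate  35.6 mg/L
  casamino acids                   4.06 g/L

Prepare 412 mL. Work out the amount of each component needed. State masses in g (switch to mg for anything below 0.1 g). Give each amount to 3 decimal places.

calcium chloride 0.360 g; urea 0.916 g; L-asparagine monohydrate 76.065 mg; sodium pyruvate 1.927 g; xylose 10.300 g; manganese chloride tetrahydrate 14.667 mg; casamino acids 1.673 g

Scale factor relative to 1 L: 0.412.
calcium chloride: 7.87 mmol/L × 110.98 g/mol × 0.412 L ÷ 1000 = 0.360 g
urea: 37 mmol/L × 60.1 g/mol × 0.412 L ÷ 1000 = 0.916 g
L-asparagine monohydrate: 1.23 mmol/L × 150.1 mg/mmol × 0.412 L = 76.065 mg
sodium pyruvate: 42.5 mmol/L × 110.04 g/mol × 0.412 L ÷ 1000 = 1.927 g
xylose: 25 g/L × 0.412 L = 10.300 g
manganese chloride tetrahydrate: 35.6 mg/L × 0.412 L = 14.667 mg
casamino acids: 4.06 g/L × 0.412 L = 1.673 g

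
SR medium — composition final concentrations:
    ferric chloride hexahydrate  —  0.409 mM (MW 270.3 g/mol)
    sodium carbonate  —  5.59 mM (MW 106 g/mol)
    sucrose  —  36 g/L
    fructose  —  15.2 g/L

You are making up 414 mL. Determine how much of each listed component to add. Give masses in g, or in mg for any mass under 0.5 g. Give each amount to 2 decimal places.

Target volume = 414 mL = 0.414 L.
ferric chloride hexahydrate: 0.409 mmol/L × 270.3 mg/mmol × 0.414 L = 45.77 mg
sodium carbonate: 5.59 mmol/L × 106 mg/mmol × 0.414 L = 245.31 mg
sucrose: 36 g/L × 0.414 L = 14.90 g
fructose: 15.2 g/L × 0.414 L = 6.29 g

ferric chloride hexahydrate 45.77 mg; sodium carbonate 245.31 mg; sucrose 14.90 g; fructose 6.29 g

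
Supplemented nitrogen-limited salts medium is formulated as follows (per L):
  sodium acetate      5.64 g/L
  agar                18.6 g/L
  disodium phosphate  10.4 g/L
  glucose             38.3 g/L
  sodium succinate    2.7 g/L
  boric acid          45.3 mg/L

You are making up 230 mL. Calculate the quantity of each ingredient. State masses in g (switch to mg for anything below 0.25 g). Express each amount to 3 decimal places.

sodium acetate 1.297 g; agar 4.278 g; disodium phosphate 2.392 g; glucose 8.809 g; sodium succinate 0.621 g; boric acid 10.419 mg

Target volume = 230 mL = 0.23 L.
sodium acetate: 5.64 g/L × 0.23 L = 1.297 g
agar: 18.6 g/L × 0.23 L = 4.278 g
disodium phosphate: 10.4 g/L × 0.23 L = 2.392 g
glucose: 38.3 g/L × 0.23 L = 8.809 g
sodium succinate: 2.7 g/L × 0.23 L = 0.621 g
boric acid: 45.3 mg/L × 0.23 L = 10.419 mg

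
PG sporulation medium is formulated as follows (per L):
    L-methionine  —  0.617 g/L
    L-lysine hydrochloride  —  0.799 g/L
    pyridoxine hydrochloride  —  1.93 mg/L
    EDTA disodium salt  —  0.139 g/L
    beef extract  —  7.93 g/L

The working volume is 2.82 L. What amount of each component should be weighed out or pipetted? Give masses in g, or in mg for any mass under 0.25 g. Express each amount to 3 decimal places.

L-methionine 1.740 g; L-lysine hydrochloride 2.253 g; pyridoxine hydrochloride 5.443 mg; EDTA disodium salt 0.392 g; beef extract 22.363 g

Scale factor relative to 1 L: 2.82.
L-methionine: 0.617 g/L × 2.82 L = 1.740 g
L-lysine hydrochloride: 0.799 g/L × 2.82 L = 2.253 g
pyridoxine hydrochloride: 1.93 mg/L × 2.82 L = 5.443 mg
EDTA disodium salt: 0.139 g/L × 2.82 L = 0.392 g
beef extract: 7.93 g/L × 2.82 L = 22.363 g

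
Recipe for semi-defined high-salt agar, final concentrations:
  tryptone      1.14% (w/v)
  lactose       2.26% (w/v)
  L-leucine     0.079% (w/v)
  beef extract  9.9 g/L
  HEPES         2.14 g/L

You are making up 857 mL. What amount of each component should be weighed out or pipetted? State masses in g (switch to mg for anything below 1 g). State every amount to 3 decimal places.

Scale factor relative to 1 L: 0.857.
tryptone: 1.14% w/v = 11.4 g/L → 11.4 × 0.857 L = 9.770 g
lactose: 2.26% w/v = 22.6 g/L → 22.6 × 0.857 L = 19.368 g
L-leucine: 0.079% w/v = 0.79 g/L → 0.79 × 0.857 L = 0.67703 g = 677.030 mg
beef extract: 9.9 g/L × 0.857 L = 8.484 g
HEPES: 2.14 g/L × 0.857 L = 1.834 g

tryptone 9.770 g; lactose 19.368 g; L-leucine 677.030 mg; beef extract 8.484 g; HEPES 1.834 g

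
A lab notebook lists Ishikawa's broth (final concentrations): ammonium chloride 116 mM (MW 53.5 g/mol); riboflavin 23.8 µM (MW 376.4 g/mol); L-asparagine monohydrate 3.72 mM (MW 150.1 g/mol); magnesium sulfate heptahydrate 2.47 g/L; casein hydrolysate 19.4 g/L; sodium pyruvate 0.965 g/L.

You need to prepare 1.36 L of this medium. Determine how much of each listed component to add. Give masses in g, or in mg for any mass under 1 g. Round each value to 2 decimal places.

Working volume: 1.36 L.
ammonium chloride: 116 mmol/L × 53.5 g/mol × 1.36 L ÷ 1000 = 8.44 g
riboflavin: 23.8 µmol/L × 376.4 g/mol × 1.36 L ÷ 1000 = 12.18 mg
L-asparagine monohydrate: 3.72 mmol/L × 150.1 mg/mmol × 1.36 L = 759.39 mg
magnesium sulfate heptahydrate: 2.47 g/L × 1.36 L = 3.36 g
casein hydrolysate: 19.4 g/L × 1.36 L = 26.38 g
sodium pyruvate: 0.965 g/L × 1.36 L = 1.31 g

ammonium chloride 8.44 g; riboflavin 12.18 mg; L-asparagine monohydrate 759.39 mg; magnesium sulfate heptahydrate 3.36 g; casein hydrolysate 26.38 g; sodium pyruvate 1.31 g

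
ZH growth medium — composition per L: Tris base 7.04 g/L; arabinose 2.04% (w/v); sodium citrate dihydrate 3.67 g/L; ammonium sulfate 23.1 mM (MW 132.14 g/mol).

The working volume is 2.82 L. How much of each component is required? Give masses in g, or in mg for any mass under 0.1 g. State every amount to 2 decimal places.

Working volume: 2.82 L.
Tris base: 7.04 g/L × 2.82 L = 19.85 g
arabinose: 2.04 g per 100 mL × 2820 mL ÷ 100 = 57.53 g
sodium citrate dihydrate: 3.67 g/L × 2.82 L = 10.35 g
ammonium sulfate: 23.1 mmol/L × 132.14 g/mol × 2.82 L ÷ 1000 = 8.61 g

Tris base 19.85 g; arabinose 57.53 g; sodium citrate dihydrate 10.35 g; ammonium sulfate 8.61 g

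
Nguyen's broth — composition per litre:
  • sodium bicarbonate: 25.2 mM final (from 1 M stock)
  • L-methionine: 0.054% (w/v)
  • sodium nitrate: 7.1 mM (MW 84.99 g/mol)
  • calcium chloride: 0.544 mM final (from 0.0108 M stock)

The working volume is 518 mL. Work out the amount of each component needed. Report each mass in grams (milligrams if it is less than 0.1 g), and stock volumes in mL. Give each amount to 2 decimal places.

Scale factor relative to 1 L: 0.518.
sodium bicarbonate: dilute stock: 25.2 mM × 518 mL ÷ 1000 mM = 13.05 mL
L-methionine: 0.054 g per 100 mL × 518 mL ÷ 100 = 0.28 g
sodium nitrate: 7.1 mmol/L × 84.99 g/mol × 0.518 L ÷ 1000 = 0.31 g
calcium chloride: C1V1 = C2V2 → 0.544 mM × 518 mL ÷ 10.8 mM = 26.09 mL

sodium bicarbonate 13.05 mL; L-methionine 0.28 g; sodium nitrate 0.31 g; calcium chloride 26.09 mL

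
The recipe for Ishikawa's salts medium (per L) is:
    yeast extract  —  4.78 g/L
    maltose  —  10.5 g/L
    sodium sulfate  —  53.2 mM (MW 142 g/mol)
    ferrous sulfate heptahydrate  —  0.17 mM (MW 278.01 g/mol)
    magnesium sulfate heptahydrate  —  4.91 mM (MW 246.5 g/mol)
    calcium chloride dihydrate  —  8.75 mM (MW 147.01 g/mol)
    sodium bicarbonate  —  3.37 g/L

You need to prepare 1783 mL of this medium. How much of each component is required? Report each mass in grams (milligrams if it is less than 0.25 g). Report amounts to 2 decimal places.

Scale factor relative to 1 L: 1.783.
yeast extract: 4.78 g/L × 1.783 L = 8.52 g
maltose: 10.5 g/L × 1.783 L = 18.72 g
sodium sulfate: 53.2 mmol/L × 142 g/mol × 1.783 L ÷ 1000 = 13.47 g
ferrous sulfate heptahydrate: 0.17 mmol/L × 278.01 mg/mmol × 1.783 L = 84.27 mg
magnesium sulfate heptahydrate: 4.91 mmol/L × 246.5 g/mol × 1.783 L ÷ 1000 = 2.16 g
calcium chloride dihydrate: 8.75 mmol/L × 147.01 g/mol × 1.783 L ÷ 1000 = 2.29 g
sodium bicarbonate: 3.37 g/L × 1.783 L = 6.01 g

yeast extract 8.52 g; maltose 18.72 g; sodium sulfate 13.47 g; ferrous sulfate heptahydrate 84.27 mg; magnesium sulfate heptahydrate 2.16 g; calcium chloride dihydrate 2.29 g; sodium bicarbonate 6.01 g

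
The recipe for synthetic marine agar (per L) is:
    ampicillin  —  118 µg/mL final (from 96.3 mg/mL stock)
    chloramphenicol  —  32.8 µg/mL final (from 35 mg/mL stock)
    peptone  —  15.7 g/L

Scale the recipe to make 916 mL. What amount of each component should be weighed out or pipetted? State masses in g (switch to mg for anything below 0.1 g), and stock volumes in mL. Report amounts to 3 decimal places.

ampicillin 1.122 mL; chloramphenicol 0.858 mL; peptone 14.381 g

Working volume: 916 mL = 0.916 L.
ampicillin: dilute stock: 118 µg/mL × 916 mL ÷ 96300 µg/mL = 1.122 mL
chloramphenicol: dilute stock: 32.8 µg/mL × 916 mL ÷ 35000 µg/mL = 0.858 mL
peptone: 15.7 g/L × 0.916 L = 14.381 g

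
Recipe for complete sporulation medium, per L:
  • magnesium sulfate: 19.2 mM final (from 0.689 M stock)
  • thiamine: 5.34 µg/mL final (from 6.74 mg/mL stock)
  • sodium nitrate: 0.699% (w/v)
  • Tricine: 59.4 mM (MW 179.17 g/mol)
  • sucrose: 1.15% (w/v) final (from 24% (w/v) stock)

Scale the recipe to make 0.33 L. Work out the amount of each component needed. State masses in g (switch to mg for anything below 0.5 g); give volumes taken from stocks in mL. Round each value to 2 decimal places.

Scale factor relative to 1 L: 0.33.
magnesium sulfate: dilute stock: 19.2 mM × 330 mL ÷ 689 mM = 9.20 mL
thiamine: C1V1 = C2V2 → 5.34 µg/mL × 330 mL ÷ 6740 µg/mL = 0.26 mL
sodium nitrate: 0.699 g per 100 mL × 330 mL ÷ 100 = 2.31 g
Tricine: 59.4 mmol/L × 179.17 g/mol × 0.33 L ÷ 1000 = 3.51 g
sucrose: dilute stock: 1.15% ÷ 24% × 330 mL = 15.81 mL

magnesium sulfate 9.20 mL; thiamine 0.26 mL; sodium nitrate 2.31 g; Tricine 3.51 g; sucrose 15.81 mL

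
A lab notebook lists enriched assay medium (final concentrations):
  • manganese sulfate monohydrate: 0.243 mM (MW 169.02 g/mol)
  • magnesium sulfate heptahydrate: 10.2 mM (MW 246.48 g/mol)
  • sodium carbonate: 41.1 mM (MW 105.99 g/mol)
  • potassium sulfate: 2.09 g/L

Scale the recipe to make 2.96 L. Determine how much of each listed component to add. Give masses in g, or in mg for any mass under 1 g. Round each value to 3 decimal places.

manganese sulfate monohydrate 121.573 mg; magnesium sulfate heptahydrate 7.442 g; sodium carbonate 12.894 g; potassium sulfate 6.186 g

Scale factor relative to 1 L: 2.96.
manganese sulfate monohydrate: 0.243 mmol/L × 169.02 mg/mmol × 2.96 L = 121.573 mg
magnesium sulfate heptahydrate: 10.2 mmol/L × 246.48 g/mol × 2.96 L ÷ 1000 = 7.442 g
sodium carbonate: 41.1 mmol/L × 105.99 g/mol × 2.96 L ÷ 1000 = 12.894 g
potassium sulfate: 2.09 g/L × 2.96 L = 6.186 g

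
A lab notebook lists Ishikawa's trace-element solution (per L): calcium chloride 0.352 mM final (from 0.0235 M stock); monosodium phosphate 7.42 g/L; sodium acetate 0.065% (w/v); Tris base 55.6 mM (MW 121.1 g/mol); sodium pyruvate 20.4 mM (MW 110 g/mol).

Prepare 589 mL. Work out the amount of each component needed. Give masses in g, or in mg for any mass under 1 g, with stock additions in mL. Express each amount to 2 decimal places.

Scale factor relative to 1 L: 0.589.
calcium chloride: V = C2·V2/C1 = 0.352 mM × 589 mL ÷ 23.5 mM = 8.82 mL
monosodium phosphate: 7.42 g/L × 0.589 L = 4.37 g
sodium acetate: 0.065% w/v = 0.65 g/L → 0.65 × 0.589 L = 0.38285 g = 382.85 mg
Tris base: 55.6 mmol/L × 121.1 g/mol × 0.589 L ÷ 1000 = 3.97 g
sodium pyruvate: 20.4 mmol/L × 110 g/mol × 0.589 L ÷ 1000 = 1.32 g

calcium chloride 8.82 mL; monosodium phosphate 4.37 g; sodium acetate 382.85 mg; Tris base 3.97 g; sodium pyruvate 1.32 g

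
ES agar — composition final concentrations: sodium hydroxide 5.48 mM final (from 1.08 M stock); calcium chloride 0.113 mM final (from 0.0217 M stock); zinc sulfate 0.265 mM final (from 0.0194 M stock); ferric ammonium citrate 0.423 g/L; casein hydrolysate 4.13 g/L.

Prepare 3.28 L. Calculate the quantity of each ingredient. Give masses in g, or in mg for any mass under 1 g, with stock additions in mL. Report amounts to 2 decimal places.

Scale factor relative to 1 L: 3.28.
sodium hydroxide: C1V1 = C2V2 → 5.48 mM × 3280 mL ÷ 1080 mM = 16.64 mL
calcium chloride: C1V1 = C2V2 → 0.113 mM × 3280 mL ÷ 21.7 mM = 17.08 mL
zinc sulfate: dilute stock: 0.265 mM × 3280 mL ÷ 19.4 mM = 44.80 mL
ferric ammonium citrate: 0.423 g/L × 3.28 L = 1.39 g
casein hydrolysate: 4.13 g/L × 3.28 L = 13.55 g

sodium hydroxide 16.64 mL; calcium chloride 17.08 mL; zinc sulfate 44.80 mL; ferric ammonium citrate 1.39 g; casein hydrolysate 13.55 g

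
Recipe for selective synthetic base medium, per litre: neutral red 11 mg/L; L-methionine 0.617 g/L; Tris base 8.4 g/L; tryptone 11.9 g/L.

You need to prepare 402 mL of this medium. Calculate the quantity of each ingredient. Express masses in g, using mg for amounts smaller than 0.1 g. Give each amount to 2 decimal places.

Working volume: 402 mL = 0.402 L.
neutral red: 11 mg/L × 0.402 L = 4.42 mg
L-methionine: 0.617 g/L × 0.402 L = 0.25 g
Tris base: 8.4 g/L × 0.402 L = 3.38 g
tryptone: 11.9 g/L × 0.402 L = 4.78 g

neutral red 4.42 mg; L-methionine 0.25 g; Tris base 3.38 g; tryptone 4.78 g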